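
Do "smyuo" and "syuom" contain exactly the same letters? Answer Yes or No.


String 1: 'smyuo' -> sorted: 'mosuy'
String 2: 'syuom' -> sorted: 'mosuy'
Compare sorted forms: 'mosuy' == 'mosuy'
Anagram: Yes


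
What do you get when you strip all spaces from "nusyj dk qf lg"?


Input string: 'nusyj dk qf lg'
Operation: remove all spaces
Words: 'nusyj', 'dk', 'qf', 'lg'
Join without spaces: nusyjdkqflg


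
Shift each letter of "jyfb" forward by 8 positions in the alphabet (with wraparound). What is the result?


Input: 'jyfb', shift = 8
Operation: for each letter, (position + 8) mod 26
Mapping: 'j'(9+8=17)->'r', 'y'(24+8=32, 32 mod 26=6)->'g', 'f'(5+8=13)->'n', 'b'(1+8=9)->'j'
Result: rgnj


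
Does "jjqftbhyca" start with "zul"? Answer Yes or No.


Input string: 'jjqftbhyca'
Prefix to check: 'zul'
First 3 characters of input: 'jjq'
Match: False
Result: No


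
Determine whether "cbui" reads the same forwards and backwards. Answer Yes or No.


Input string: 'cbui'
Reversed: 'iubc'
Compare pairs: s[0]='c' vs s[3]='i' (mismatch), s[1]='b' vs s[2]='u' (mismatch)
Palindrome: No


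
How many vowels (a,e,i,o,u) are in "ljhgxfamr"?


Input string: 'ljhgxfamr'
Operation: count vowels (a, e, i, o, u)
Scan: s[0]='l', s[1]='j', s[2]='h', s[3]='g', s[4]='x', s[5]='f', s[6]='a' (vowel), s[7]='m', s[8]='r'
Vowels found: 1
Result: 1


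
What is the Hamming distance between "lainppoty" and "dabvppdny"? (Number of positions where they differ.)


String 1: 'lainppoty'
String 2: 'dabvppdny'
Compare each position: pos 0: 'l'!='d', pos 1: 'a'=='a', pos 2: 'i'!='b', pos 3: 'n'!='v', pos 4: 'p'=='p', pos 5: 'p'=='p', pos 6: 'o'!='d', pos 7: 't'!='n', pos 8: 'y'=='y'
Differing positions: 5
Hamming distance: 5


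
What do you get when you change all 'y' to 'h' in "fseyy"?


Input string: 'fseyy'
Operation: replace 'y' with 'h'
Positions of 'y': 3, 4
After replacement: fsehh


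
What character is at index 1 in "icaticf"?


Input string: 'icaticf'
Operation: get character at index 1
Index mapping: s[0]='i', s[1]='c'
Result: 'c'


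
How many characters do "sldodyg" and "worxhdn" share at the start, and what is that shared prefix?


String 1: 'sldodyg'
String 2: 'worxhdn'
Compare position by position:
pos 0: 's' vs 'w' differ -> stop
Longest common prefix: "" (length 0)


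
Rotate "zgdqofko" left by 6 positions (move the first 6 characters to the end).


Input: 'zgdqofko', shift = 6
Operation: split at index 6 and swap parts
Front part s[0:6] = 'zgdqof'
Back part s[6:] = 'ko'
Rotated = back + front = 'ko' + 'zgdqof'
Result: kozgdqof


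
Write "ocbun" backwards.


Input string: 'ocbun'
Operation: reverse character order
Original order: 'o' -> 'c' -> 'b' -> 'u' -> 'n'
Reversed order: 'n' -> 'u' -> 'b' -> 'c' -> 'o'
Result: nubco


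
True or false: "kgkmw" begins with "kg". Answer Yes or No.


Input string: 'kgkmw'
Prefix to check: 'kg'
First 2 characters of input: 'kg'
Match: True
Result: Yes


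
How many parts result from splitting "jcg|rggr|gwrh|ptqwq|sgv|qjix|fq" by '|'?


Input string: 'jcg|rggr|gwrh|ptqwq|sgv|qjix|fq'
Delimiter: '|'
Split result: 'jcg', 'rggr', 'gwrh', 'ptqwq', 'sgv', 'qjix', 'fq'
Number of parts: 7


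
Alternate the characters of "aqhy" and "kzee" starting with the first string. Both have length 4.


String 1: 'aqhy'
String 2: 'kzee'
Operation: alternate characters
Pairs: 'a'+'k', 'q'+'z', 'h'+'e', 'y'+'e'
Result: akqzheye


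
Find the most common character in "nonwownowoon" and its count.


Input: 'nonwownowoon'
Operation: tally each character
Counts: 'n':4, 'o':5, 'w':3
Maximum: 'o' appears 5 times


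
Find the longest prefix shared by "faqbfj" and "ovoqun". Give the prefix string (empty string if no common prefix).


String 1: 'faqbfj'
String 2: 'ovoqun'
Compare position by position:
pos 0: 'f' vs 'o' differ -> stop
Longest common prefix: "" (length 0)


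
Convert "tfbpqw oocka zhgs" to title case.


Input string: 'tfbpqw oocka zhgs'
Operation: capitalize first letter of each word
Word transformations: 'tfbpqw'->'Tfbpqw', 'oocka'->'Oocka', 'zhgs'->'Zhgs'
Result: Tfbpqw Oocka Zhgs


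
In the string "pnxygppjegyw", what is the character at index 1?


Input string: 'pnxygppjegyw'
Operation: get character at index 1
Index mapping: s[0]='p', s[1]='n'
Result: 'n'


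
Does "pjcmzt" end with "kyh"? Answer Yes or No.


Input string: 'pjcmzt'
Suffix to check: 'kyh'
Last 3 characters of input: 'mzt'
Match: False
Result: No


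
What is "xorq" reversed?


Input string: 'xorq'
Operation: reverse character order
Original order: 'x' -> 'o' -> 'r' -> 'q'
Reversed order: 'q' -> 'r' -> 'o' -> 'x'
Result: qrox


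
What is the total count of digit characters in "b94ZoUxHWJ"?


Input string: 'b94ZoUxHWJ'
Operation: count digit characters (0-9)
Scan: 'b', '9'(digit), '4'(digit), 'Z', 'o', 'U', 'x', 'H', 'W', 'J'
Digits found: 2
Result: 2


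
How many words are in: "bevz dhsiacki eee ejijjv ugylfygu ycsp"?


Input string: 'bevz dhsiacki eee ejijjv ugylfygu ycsp'
Operation: split by spaces
Words found: 'bevz', 'dhsiacki', 'eee', 'ejijjv', 'ugylfygu', 'ycsp'
Word count: 6


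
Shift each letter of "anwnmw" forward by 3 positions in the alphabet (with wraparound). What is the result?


Input: 'anwnmw', shift = 3
Operation: for each letter, (position + 3) mod 26
Mapping: 'a'(0+3=3)->'d', 'n'(13+3=16)->'q', 'w'(22+3=25)->'z', 'n'(13+3=16)->'q', 'm'(12+3=15)->'p', 'w'(22+3=25)->'z'
Result: dqzqpz


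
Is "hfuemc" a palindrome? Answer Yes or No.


Input string: 'hfuemc'
Reversed: 'cmeufh'
Compare pairs: s[0]='h' vs s[5]='c' (mismatch), s[1]='f' vs s[4]='m' (mismatch), s[2]='u' vs s[3]='e' (mismatch)
Palindrome: No


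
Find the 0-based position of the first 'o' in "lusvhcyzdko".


Input string: 'lusvhcyzdko'
Target: 'o'
Scanning left to right: s[0]='l', s[1]='u', s[2]='s', s[3]='v', s[4]='h', s[5]='c', s[6]='y', s[7]='z', s[8]='d', s[9]='k', s[10]='o'
First match at index: 10


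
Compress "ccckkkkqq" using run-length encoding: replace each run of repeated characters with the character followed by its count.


Input: 'ccckkkkqq'
Operation: identify consecutive runs
Runs: 'ccc' -> c3, 'kkkk' -> k4, 'qq' -> q2
Encoded: c3k4q2


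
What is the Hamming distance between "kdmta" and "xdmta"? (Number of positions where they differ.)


String 1: 'kdmta'
String 2: 'xdmta'
Compare each position: pos 0: 'k'!='x', pos 1: 'd'=='d', pos 2: 'm'=='m', pos 3: 't'=='t', pos 4: 'a'=='a'
Differing positions: 1
Hamming distance: 1


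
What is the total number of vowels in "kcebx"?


Input string: 'kcebx'
Operation: count vowels (a, e, i, o, u)
Scan: s[0]='k', s[1]='c', s[2]='e' (vowel), s[3]='b', s[4]='x'
Vowels found: 1
Result: 1


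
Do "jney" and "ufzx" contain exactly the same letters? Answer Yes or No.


String 1: 'jney' -> sorted: 'ejny'
String 2: 'ufzx' -> sorted: 'fuxz'
Compare sorted forms: 'ejny' != 'fuxz'
Anagram: No


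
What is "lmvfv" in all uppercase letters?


Input string: 'lmvfv'
Operation: convert each letter to uppercase
Mapping: 'l'->'L', 'm'->'M', 'v'->'V', 'f'->'F', 'v'->'V'
Result: LMVFV


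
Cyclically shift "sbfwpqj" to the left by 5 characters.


Input: 'sbfwpqj', shift = 5
Operation: split at index 5 and swap parts
Front part s[0:5] = 'sbfwp'
Back part s[5:] = 'qj'
Rotated = back + front = 'qj' + 'sbfwp'
Result: qjsbfwp


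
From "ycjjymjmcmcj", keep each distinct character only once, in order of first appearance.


Input: 'ycjjymjmcmcj'
Operation: keep first occurrence of each character
Scan: s[0]='y' new -> keep; s[1]='c' new -> keep; s[2]='j' new -> keep; s[3]='j' seen -> skip; s[4]='y' seen -> skip; s[5]='m' new -> keep; s[6]='j' seen -> skip; s[7]='m' seen -> skip; s[8]='c' seen -> skip; s[9]='m' seen -> skip; s[10]='c' seen -> skip; s[11]='j' seen -> skip
Result: ycjm


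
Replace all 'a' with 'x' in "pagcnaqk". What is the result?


Input string: 'pagcnaqk'
Operation: replace 'a' with 'x'
Positions of 'a': 1, 5
After replacement: pxgcnxqk


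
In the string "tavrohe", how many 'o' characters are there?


Input string: 'tavrohe'
Target character: 'o'
Scan each position: s[4]='o'
Matches found at indices: 4
Total: 1


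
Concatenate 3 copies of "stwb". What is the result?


Input string: 'stwb'
Operation: repeat 3 times
Concatenation: 'stwb' + 'stwb' + 'stwb'
Result: stwbstwbstwb


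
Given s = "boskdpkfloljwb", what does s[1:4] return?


Input string: 'boskdpkfloljwb'
Operation: slice [1:4]
Extract characters: s[1]='o', s[2]='s', s[3]='k'
Result: osk


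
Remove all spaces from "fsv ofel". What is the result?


Input string: 'fsv ofel'
Operation: remove all spaces
Words: 'fsv', 'ofel'
Join without spaces: fsvofel


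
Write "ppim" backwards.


Input string: 'ppim'
Operation: reverse character order
Original order: 'p' -> 'p' -> 'i' -> 'm'
Reversed order: 'm' -> 'i' -> 'p' -> 'p'
Result: mipp


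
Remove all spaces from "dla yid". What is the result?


Input string: 'dla yid'
Operation: remove all spaces
Words: 'dla', 'yid'
Join without spaces: dlayid


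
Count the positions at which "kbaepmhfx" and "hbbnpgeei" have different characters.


String 1: 'kbaepmhfx'
String 2: 'hbbnpgeei'
Compare each position: pos 0: 'k'!='h', pos 1: 'b'=='b', pos 2: 'a'!='b', pos 3: 'e'!='n', pos 4: 'p'=='p', pos 5: 'm'!='g', pos 6: 'h'!='e', pos 7: 'f'!='e', pos 8: 'x'!='i'
Differing positions: 7
Hamming distance: 7


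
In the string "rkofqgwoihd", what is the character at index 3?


Input string: 'rkofqgwoihd'
Operation: get character at index 3
Index mapping: s[0]='r', s[1]='k', s[2]='o', s[3]='f'
Result: 'f'


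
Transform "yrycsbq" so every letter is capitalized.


Input string: 'yrycsbq'
Operation: convert each letter to uppercase
Mapping: 'y'->'Y', 'r'->'R', 'y'->'Y', 'c'->'C', 's'->'S', 'b'->'B', 'q'->'Q'
Result: YRYCSBQ


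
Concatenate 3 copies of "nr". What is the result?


Input string: 'nr'
Operation: repeat 3 times
Concatenation: 'nr' + 'nr' + 'nr'
Result: nrnrnr


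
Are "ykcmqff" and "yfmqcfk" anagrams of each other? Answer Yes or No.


String 1: 'ykcmqff' -> sorted: 'cffkmqy'
String 2: 'yfmqcfk' -> sorted: 'cffkmqy'
Compare sorted forms: 'cffkmqy' == 'cffkmqy'
Anagram: Yes


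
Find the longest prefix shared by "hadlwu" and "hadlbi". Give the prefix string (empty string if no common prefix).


String 1: 'hadlwu'
String 2: 'hadlbi'
Compare position by position:
pos 0: 'h' vs 'h' match
pos 1: 'a' vs 'a' match
pos 2: 'd' vs 'd' match
pos 3: 'l' vs 'l' match
pos 4: 'w' vs 'b' differ -> stop
Longest common prefix: "hadl" (length 4)


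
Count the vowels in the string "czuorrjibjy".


Input string: 'czuorrjibjy'
Operation: count vowels (a, e, i, o, u)
Scan: s[0]='c', s[1]='z', s[2]='u' (vowel), s[3]='o' (vowel), s[4]='r', s[5]='r', s[6]='j', s[7]='i' (vowel), s[8]='b', s[9]='j', s[10]='y'
Vowels found: 3
Result: 3


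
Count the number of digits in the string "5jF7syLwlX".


Input string: '5jF7syLwlX'
Operation: count digit characters (0-9)
Scan: '5'(digit), 'j', 'F', '7'(digit), 's', 'y', 'L', 'w', 'l', 'X'
Digits found: 2
Result: 2


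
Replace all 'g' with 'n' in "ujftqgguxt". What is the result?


Input string: 'ujftqgguxt'
Operation: replace 'g' with 'n'
Positions of 'g': 5, 6
After replacement: ujftqnnuxt


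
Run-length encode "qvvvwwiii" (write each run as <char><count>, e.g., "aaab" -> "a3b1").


Input: 'qvvvwwiii'
Operation: identify consecutive runs
Runs: 'q' -> q1, 'vvv' -> v3, 'ww' -> w2, 'iii' -> i3
Encoded: q1v3w2i3


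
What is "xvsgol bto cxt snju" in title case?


Input string: 'xvsgol bto cxt snju'
Operation: capitalize first letter of each word
Word transformations: 'xvsgol'->'Xvsgol', 'bto'->'Bto', 'cxt'->'Cxt', 'snju'->'Snju'
Result: Xvsgol Bto Cxt Snju


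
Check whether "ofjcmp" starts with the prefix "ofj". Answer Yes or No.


Input string: 'ofjcmp'
Prefix to check: 'ofj'
First 3 characters of input: 'ofj'
Match: True
Result: Yes


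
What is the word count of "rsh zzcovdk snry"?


Input string: 'rsh zzcovdk snry'
Operation: split by spaces
Words found: 'rsh', 'zzcovdk', 'snry'
Word count: 3


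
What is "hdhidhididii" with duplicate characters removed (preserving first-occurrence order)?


Input: 'hdhidhididii'
Operation: keep first occurrence of each character
Scan: s[0]='h' new -> keep; s[1]='d' new -> keep; s[2]='h' seen -> skip; s[3]='i' new -> keep; s[4]='d' seen -> skip; s[5]='h' seen -> skip; s[6]='i' seen -> skip; s[7]='d' seen -> skip; s[8]='i' seen -> skip; s[9]='d' seen -> skip; s[10]='i' seen -> skip; s[11]='i' seen -> skip
Result: hdi


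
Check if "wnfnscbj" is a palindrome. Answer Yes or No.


Input string: 'wnfnscbj'
Reversed: 'jbcsnfnw'
Compare pairs: s[0]='w' vs s[7]='j' (mismatch), s[1]='n' vs s[6]='b' (mismatch), s[2]='f' vs s[5]='c' (mismatch), s[3]='n' vs s[4]='s' (mismatch)
Palindrome: No


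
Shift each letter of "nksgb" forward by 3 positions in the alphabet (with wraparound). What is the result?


Input: 'nksgb', shift = 3
Operation: for each letter, (position + 3) mod 26
Mapping: 'n'(13+3=16)->'q', 'k'(10+3=13)->'n', 's'(18+3=21)->'v', 'g'(6+3=9)->'j', 'b'(1+3=4)->'e'
Result: qnvje


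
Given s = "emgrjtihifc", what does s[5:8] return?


Input string: 'emgrjtihifc'
Operation: slice [5:8]
Extract characters: s[5]='t', s[6]='i', s[7]='h'
Result: tih


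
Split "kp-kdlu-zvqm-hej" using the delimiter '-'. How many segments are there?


Input string: 'kp-kdlu-zvqm-hej'
Delimiter: '-'
Split result: 'kp', 'kdlu', 'zvqm', 'hej'
Number of parts: 4


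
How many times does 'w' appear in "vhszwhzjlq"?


Input string: 'vhszwhzjlq'
Target character: 'w'
Scan each position: s[4]='w'
Matches found at indices: 4
Total: 1


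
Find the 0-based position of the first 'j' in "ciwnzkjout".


Input string: 'ciwnzkjout'
Target: 'j'
Scanning left to right: s[0]='c', s[1]='i', s[2]='w', s[3]='n', s[4]='z', s[5]='k', s[6]='j'
First match at index: 6


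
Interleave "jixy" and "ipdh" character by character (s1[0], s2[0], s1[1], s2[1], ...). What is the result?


String 1: 'jixy'
String 2: 'ipdh'
Operation: alternate characters
Pairs: 'j'+'i', 'i'+'p', 'x'+'d', 'y'+'h'
Result: jiipxdyh


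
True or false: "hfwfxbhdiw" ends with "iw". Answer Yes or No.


Input string: 'hfwfxbhdiw'
Suffix to check: 'iw'
Last 2 characters of input: 'iw'
Match: True
Result: Yes


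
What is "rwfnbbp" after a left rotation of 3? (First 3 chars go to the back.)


Input: 'rwfnbbp', shift = 3
Operation: split at index 3 and swap parts
Front part s[0:3] = 'rwf'
Back part s[3:] = 'nbbp'
Rotated = back + front = 'nbbp' + 'rwf'
Result: nbbprwf


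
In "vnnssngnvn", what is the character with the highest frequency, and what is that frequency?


Input: 'vnnssngnvn'
Operation: tally each character
Counts: 'g':1, 'n':5, 's':2, 'v':2
Maximum: 'n' appears 5 times


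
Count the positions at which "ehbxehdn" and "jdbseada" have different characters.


String 1: 'ehbxehdn'
String 2: 'jdbseada'
Compare each position: pos 0: 'e'!='j', pos 1: 'h'!='d', pos 2: 'b'=='b', pos 3: 'x'!='s', pos 4: 'e'=='e', pos 5: 'h'!='a', pos 6: 'd'=='d', pos 7: 'n'!='a'
Differing positions: 5
Hamming distance: 5


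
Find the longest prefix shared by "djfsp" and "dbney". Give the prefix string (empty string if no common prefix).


String 1: 'djfsp'
String 2: 'dbney'
Compare position by position:
pos 0: 'd' vs 'd' match
pos 1: 'j' vs 'b' differ -> stop
Longest common prefix: "d" (length 1)


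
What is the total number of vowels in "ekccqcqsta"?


Input string: 'ekccqcqsta'
Operation: count vowels (a, e, i, o, u)
Scan: s[0]='e' (vowel), s[1]='k', s[2]='c', s[3]='c', s[4]='q', s[5]='c', s[6]='q', s[7]='s', s[8]='t', s[9]='a' (vowel)
Vowels found: 2
Result: 2


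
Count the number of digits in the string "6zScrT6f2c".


Input string: '6zScrT6f2c'
Operation: count digit characters (0-9)
Scan: '6'(digit), 'z', 'S', 'c', 'r', 'T', '6'(digit), 'f', '2'(digit), 'c'
Digits found: 3
Result: 3


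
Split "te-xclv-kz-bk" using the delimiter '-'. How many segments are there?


Input string: 'te-xclv-kz-bk'
Delimiter: '-'
Split result: 'te', 'xclv', 'kz', 'bk'
Number of parts: 4


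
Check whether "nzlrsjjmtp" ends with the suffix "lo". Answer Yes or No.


Input string: 'nzlrsjjmtp'
Suffix to check: 'lo'
Last 2 characters of input: 'tp'
Match: False
Result: No


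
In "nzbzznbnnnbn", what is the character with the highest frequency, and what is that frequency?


Input: 'nzbzznbnnnbn'
Operation: tally each character
Counts: 'b':3, 'n':6, 'z':3
Maximum: 'n' appears 6 times


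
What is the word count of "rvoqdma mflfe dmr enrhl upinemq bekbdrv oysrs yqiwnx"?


Input string: 'rvoqdma mflfe dmr enrhl upinemq bekbdrv oysrs yqiwnx'
Operation: split by spaces
Words found: 'rvoqdma', 'mflfe', 'dmr', 'enrhl', 'upinemq', 'bekbdrv', 'oysrs', 'yqiwnx'
Word count: 8


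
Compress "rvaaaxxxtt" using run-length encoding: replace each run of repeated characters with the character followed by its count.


Input: 'rvaaaxxxtt'
Operation: identify consecutive runs
Runs: 'r' -> r1, 'v' -> v1, 'aaa' -> a3, 'xxx' -> x3, 'tt' -> t2
Encoded: r1v1a3x3t2


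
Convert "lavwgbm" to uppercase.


Input string: 'lavwgbm'
Operation: convert each letter to uppercase
Mapping: 'l'->'L', 'a'->'A', 'v'->'V', 'w'->'W', 'g'->'G', 'b'->'B', 'm'->'M'
Result: LAVWGBM


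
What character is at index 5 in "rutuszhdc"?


Input string: 'rutuszhdc'
Operation: get character at index 5
Index mapping: s[0]='r', s[1]='u', s[2]='t', s[3]='u', s[4]='s', s[5]='z'
Result: 'z'


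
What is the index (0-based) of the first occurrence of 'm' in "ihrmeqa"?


Input string: 'ihrmeqa'
Target: 'm'
Scanning left to right: s[0]='i', s[1]='h', s[2]='r', s[3]='m'
First match at index: 3


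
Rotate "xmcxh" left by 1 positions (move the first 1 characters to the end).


Input: 'xmcxh', shift = 1
Operation: split at index 1 and swap parts
Front part s[0:1] = 'x'
Back part s[1:] = 'mcxh'
Rotated = back + front = 'mcxh' + 'x'
Result: mcxhx


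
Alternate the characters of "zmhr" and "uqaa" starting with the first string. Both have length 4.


String 1: 'zmhr'
String 2: 'uqaa'
Operation: alternate characters
Pairs: 'z'+'u', 'm'+'q', 'h'+'a', 'r'+'a'
Result: zumqhara


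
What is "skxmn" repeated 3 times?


Input string: 'skxmn'
Operation: repeat 3 times
Concatenation: 'skxmn' + 'skxmn' + 'skxmn'
Result: skxmnskxmnskxmn


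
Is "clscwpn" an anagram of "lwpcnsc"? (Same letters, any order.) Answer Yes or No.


String 1: 'lwpcnsc' -> sorted: 'cclnpsw'
String 2: 'clscwpn' -> sorted: 'cclnpsw'
Compare sorted forms: 'cclnpsw' == 'cclnpsw'
Anagram: Yes


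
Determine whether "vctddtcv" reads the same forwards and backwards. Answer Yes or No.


Input string: 'vctddtcv'
Reversed: 'vctddtcv'
Compare pairs: s[0]='v' vs s[7]='v' (match), s[1]='c' vs s[6]='c' (match), s[2]='t' vs s[5]='t' (match), s[3]='d' vs s[4]='d' (match)
Palindrome: Yes


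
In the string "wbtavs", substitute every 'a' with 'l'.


Input string: 'wbtavs'
Operation: replace 'a' with 'l'
Positions of 'a': 3
After replacement: wbtlvs


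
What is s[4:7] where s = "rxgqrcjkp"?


Input string: 'rxgqrcjkp'
Operation: slice [4:7]
Extract characters: s[4]='r', s[5]='c', s[6]='j'
Result: rcj


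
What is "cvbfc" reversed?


Input string: 'cvbfc'
Operation: reverse character order
Original order: 'c' -> 'v' -> 'b' -> 'f' -> 'c'
Reversed order: 'c' -> 'f' -> 'b' -> 'v' -> 'c'
Result: cfbvc


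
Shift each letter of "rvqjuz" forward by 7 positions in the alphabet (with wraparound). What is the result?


Input: 'rvqjuz', shift = 7
Operation: for each letter, (position + 7) mod 26
Mapping: 'r'(17+7=24)->'y', 'v'(21+7=28, 28 mod 26=2)->'c', 'q'(16+7=23)->'x', 'j'(9+7=16)->'q', 'u'(20+7=27, 27 mod 26=1)->'b', 'z'(25+7=32, 32 mod 26=6)->'g'
Result: ycxqbg


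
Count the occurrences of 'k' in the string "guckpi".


Input string: 'guckpi'
Target character: 'k'
Scan each position: s[3]='k'
Matches found at indices: 3
Total: 1


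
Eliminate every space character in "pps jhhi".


Input string: 'pps jhhi'
Operation: remove all spaces
Words: 'pps', 'jhhi'
Join without spaces: ppsjhhi


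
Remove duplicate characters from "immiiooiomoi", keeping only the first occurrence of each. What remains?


Input: 'immiiooiomoi'
Operation: keep first occurrence of each character
Scan: s[0]='i' new -> keep; s[1]='m' new -> keep; s[2]='m' seen -> skip; s[3]='i' seen -> skip; s[4]='i' seen -> skip; s[5]='o' new -> keep; s[6]='o' seen -> skip; s[7]='i' seen -> skip; s[8]='o' seen -> skip; s[9]='m' seen -> skip; s[10]='o' seen -> skip; s[11]='i' seen -> skip
Result: imo


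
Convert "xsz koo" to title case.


Input string: 'xsz koo'
Operation: capitalize first letter of each word
Word transformations: 'xsz'->'Xsz', 'koo'->'Koo'
Result: Xsz Koo


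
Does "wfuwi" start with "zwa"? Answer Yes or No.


Input string: 'wfuwi'
Prefix to check: 'zwa'
First 3 characters of input: 'wfu'
Match: False
Result: No


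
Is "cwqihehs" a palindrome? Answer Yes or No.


Input string: 'cwqihehs'
Reversed: 'shehiqwc'
Compare pairs: s[0]='c' vs s[7]='s' (mismatch), s[1]='w' vs s[6]='h' (mismatch), s[2]='q' vs s[5]='e' (mismatch), s[3]='i' vs s[4]='h' (mismatch)
Palindrome: No


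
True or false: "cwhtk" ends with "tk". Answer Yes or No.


Input string: 'cwhtk'
Suffix to check: 'tk'
Last 2 characters of input: 'tk'
Match: True
Result: Yes


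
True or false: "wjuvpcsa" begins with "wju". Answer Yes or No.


Input string: 'wjuvpcsa'
Prefix to check: 'wju'
First 3 characters of input: 'wju'
Match: True
Result: Yes


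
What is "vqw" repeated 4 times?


Input string: 'vqw'
Operation: repeat 4 times
Concatenation: 'vqw' + 'vqw' + 'vqw' + 'vqw'
Result: vqwvqwvqwvqw


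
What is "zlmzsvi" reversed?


Input string: 'zlmzsvi'
Operation: reverse character order
Original order: 'z' -> 'l' -> 'm' -> 'z' -> 's' -> 'v' -> 'i'
Reversed order: 'i' -> 'v' -> 's' -> 'z' -> 'm' -> 'l' -> 'z'
Result: ivszmlz


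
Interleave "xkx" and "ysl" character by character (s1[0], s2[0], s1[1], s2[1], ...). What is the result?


String 1: 'xkx'
String 2: 'ysl'
Operation: alternate characters
Pairs: 'x'+'y', 'k'+'s', 'x'+'l'
Result: xyksxl


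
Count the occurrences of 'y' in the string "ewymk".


Input string: 'ewymk'
Target character: 'y'
Scan each position: s[2]='y'
Matches found at indices: 2
Total: 1


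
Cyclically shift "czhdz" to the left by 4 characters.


Input: 'czhdz', shift = 4
Operation: split at index 4 and swap parts
Front part s[0:4] = 'czhd'
Back part s[4:] = 'z'
Rotated = back + front = 'z' + 'czhd'
Result: zczhd


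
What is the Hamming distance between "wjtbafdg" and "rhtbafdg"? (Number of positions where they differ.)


String 1: 'wjtbafdg'
String 2: 'rhtbafdg'
Compare each position: pos 0: 'w'!='r', pos 1: 'j'!='h', pos 2: 't'=='t', pos 3: 'b'=='b', pos 4: 'a'=='a', pos 5: 'f'=='f', pos 6: 'd'=='d', pos 7: 'g'=='g'
Differing positions: 2
Hamming distance: 2


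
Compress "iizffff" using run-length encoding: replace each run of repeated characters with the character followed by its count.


Input: 'iizffff'
Operation: identify consecutive runs
Runs: 'ii' -> i2, 'z' -> z1, 'ffff' -> f4
Encoded: i2z1f4


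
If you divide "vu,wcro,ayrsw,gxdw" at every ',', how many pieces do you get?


Input string: 'vu,wcro,ayrsw,gxdw'
Delimiter: ','
Split result: 'vu', 'wcro', 'ayrsw', 'gxdw'
Number of parts: 4


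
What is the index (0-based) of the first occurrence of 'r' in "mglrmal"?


Input string: 'mglrmal'
Target: 'r'
Scanning left to right: s[0]='m', s[1]='g', s[2]='l', s[3]='r'
First match at index: 3


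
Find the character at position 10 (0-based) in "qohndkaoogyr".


Input string: 'qohndkaoogyr'
Operation: get character at index 10
Index mapping: s[0]='q', s[1]='o', s[2]='h', s[3]='n', s[4]='d', s[5]='k', s[6]='a', s[7]='o', s[8]='o', s[9]='g', s[10]='y'
Result: 'y'


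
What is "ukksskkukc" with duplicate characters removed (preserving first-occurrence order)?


Input: 'ukksskkukc'
Operation: keep first occurrence of each character
Scan: s[0]='u' new -> keep; s[1]='k' new -> keep; s[2]='k' seen -> skip; s[3]='s' new -> keep; s[4]='s' seen -> skip; s[5]='k' seen -> skip; s[6]='k' seen -> skip; s[7]='u' seen -> skip; s[8]='k' seen -> skip; s[9]='c' new -> keep
Result: uksc


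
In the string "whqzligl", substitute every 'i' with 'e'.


Input string: 'whqzligl'
Operation: replace 'i' with 'e'
Positions of 'i': 5
After replacement: whqzlegl


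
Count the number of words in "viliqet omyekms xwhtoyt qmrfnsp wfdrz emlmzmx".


Input string: 'viliqet omyekms xwhtoyt qmrfnsp wfdrz emlmzmx'
Operation: split by spaces
Words found: 'viliqet', 'omyekms', 'xwhtoyt', 'qmrfnsp', 'wfdrz', 'emlmzmx'
Word count: 6


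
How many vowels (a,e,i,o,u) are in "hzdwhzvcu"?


Input string: 'hzdwhzvcu'
Operation: count vowels (a, e, i, o, u)
Scan: s[0]='h', s[1]='z', s[2]='d', s[3]='w', s[4]='h', s[5]='z', s[6]='v', s[7]='c', s[8]='u' (vowel)
Vowels found: 1
Result: 1


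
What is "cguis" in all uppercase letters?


Input string: 'cguis'
Operation: convert each letter to uppercase
Mapping: 'c'->'C', 'g'->'G', 'u'->'U', 'i'->'I', 's'->'S'
Result: CGUIS


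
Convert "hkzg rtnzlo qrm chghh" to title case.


Input string: 'hkzg rtnzlo qrm chghh'
Operation: capitalize first letter of each word
Word transformations: 'hkzg'->'Hkzg', 'rtnzlo'->'Rtnzlo', 'qrm'->'Qrm', 'chghh'->'Chghh'
Result: Hkzg Rtnzlo Qrm Chghh


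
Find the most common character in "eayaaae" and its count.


Input: 'eayaaae'
Operation: tally each character
Counts: 'a':4, 'e':2, 'y':1
Maximum: 'a' appears 4 times


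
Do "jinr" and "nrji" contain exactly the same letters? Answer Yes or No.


String 1: 'jinr' -> sorted: 'ijnr'
String 2: 'nrji' -> sorted: 'ijnr'
Compare sorted forms: 'ijnr' == 'ijnr'
Anagram: Yes


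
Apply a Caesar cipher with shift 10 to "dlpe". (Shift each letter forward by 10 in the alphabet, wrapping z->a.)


Input: 'dlpe', shift = 10
Operation: for each letter, (position + 10) mod 26
Mapping: 'd'(3+10=13)->'n', 'l'(11+10=21)->'v', 'p'(15+10=25)->'z', 'e'(4+10=14)->'o'
Result: nvzo


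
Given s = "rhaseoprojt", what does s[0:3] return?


Input string: 'rhaseoprojt'
Operation: slice [0:3]
Extract characters: s[0]='r', s[1]='h', s[2]='a'
Result: rha


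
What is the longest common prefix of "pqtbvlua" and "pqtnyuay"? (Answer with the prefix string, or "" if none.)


String 1: 'pqtbvlua'
String 2: 'pqtnyuay'
Compare position by position:
pos 0: 'p' vs 'p' match
pos 1: 'q' vs 'q' match
pos 2: 't' vs 't' match
pos 3: 'b' vs 'n' differ -> stop
Longest common prefix: "pqt" (length 3)


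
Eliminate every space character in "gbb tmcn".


Input string: 'gbb tmcn'
Operation: remove all spaces
Words: 'gbb', 'tmcn'
Join without spaces: gbbtmcn


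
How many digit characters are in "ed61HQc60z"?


Input string: 'ed61HQc60z'
Operation: count digit characters (0-9)
Scan: 'e', 'd', '6'(digit), '1'(digit), 'H', 'Q', 'c', '6'(digit), '0'(digit), 'z'
Digits found: 4
Result: 4


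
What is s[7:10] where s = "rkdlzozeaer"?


Input string: 'rkdlzozeaer'
Operation: slice [7:10]
Extract characters: s[7]='e', s[8]='a', s[9]='e'
Result: eae


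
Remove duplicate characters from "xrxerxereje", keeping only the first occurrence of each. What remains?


Input: 'xrxerxereje'
Operation: keep first occurrence of each character
Scan: s[0]='x' new -> keep; s[1]='r' new -> keep; s[2]='x' seen -> skip; s[3]='e' new -> keep; s[4]='r' seen -> skip; s[5]='x' seen -> skip; s[6]='e' seen -> skip; s[7]='r' seen -> skip; s[8]='e' seen -> skip; s[9]='j' new -> keep; s[10]='e' seen -> skip
Result: xrej


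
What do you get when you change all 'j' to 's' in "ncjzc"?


Input string: 'ncjzc'
Operation: replace 'j' with 's'
Positions of 'j': 2
After replacement: ncszc


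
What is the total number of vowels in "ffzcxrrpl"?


Input string: 'ffzcxrrpl'
Operation: count vowels (a, e, i, o, u)
Scan: s[0]='f', s[1]='f', s[2]='z', s[3]='c', s[4]='x', s[5]='r', s[6]='r', s[7]='p', s[8]='l'
Vowels found: 0
Result: 0


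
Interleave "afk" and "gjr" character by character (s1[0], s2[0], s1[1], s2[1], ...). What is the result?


String 1: 'afk'
String 2: 'gjr'
Operation: alternate characters
Pairs: 'a'+'g', 'f'+'j', 'k'+'r'
Result: agfjkr


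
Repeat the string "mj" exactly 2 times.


Input string: 'mj'
Operation: repeat 2 times
Concatenation: 'mj' + 'mj'
Result: mjmj


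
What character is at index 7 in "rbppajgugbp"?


Input string: 'rbppajgugbp'
Operation: get character at index 7
Index mapping: s[0]='r', s[1]='b', s[2]='p', s[3]='p', s[4]='a', s[5]='j', s[6]='g', s[7]='u'
Result: 'u'


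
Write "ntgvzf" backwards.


Input string: 'ntgvzf'
Operation: reverse character order
Original order: 'n' -> 't' -> 'g' -> 'v' -> 'z' -> 'f'
Reversed order: 'f' -> 'z' -> 'v' -> 'g' -> 't' -> 'n'
Result: fzvgtn


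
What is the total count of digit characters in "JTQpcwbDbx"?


Input string: 'JTQpcwbDbx'
Operation: count digit characters (0-9)
Scan: 'J', 'T', 'Q', 'p', 'c', 'w', 'b', 'D', 'b', 'x'
Digits found: 0
Result: 0


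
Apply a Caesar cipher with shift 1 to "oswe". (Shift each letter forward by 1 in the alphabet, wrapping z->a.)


Input: 'oswe', shift = 1
Operation: for each letter, (position + 1) mod 26
Mapping: 'o'(14+1=15)->'p', 's'(18+1=19)->'t', 'w'(22+1=23)->'x', 'e'(4+1=5)->'f'
Result: ptxf


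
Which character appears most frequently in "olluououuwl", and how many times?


Input: 'olluououuwl'
Operation: tally each character
Counts: 'l':3, 'o':3, 'u':4, 'w':1
Maximum: 'u' appears 4 times


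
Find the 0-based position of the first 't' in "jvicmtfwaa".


Input string: 'jvicmtfwaa'
Target: 't'
Scanning left to right: s[0]='j', s[1]='v', s[2]='i', s[3]='c', s[4]='m', s[5]='t'
First match at index: 5


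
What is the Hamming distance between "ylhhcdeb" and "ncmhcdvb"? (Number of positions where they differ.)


String 1: 'ylhhcdeb'
String 2: 'ncmhcdvb'
Compare each position: pos 0: 'y'!='n', pos 1: 'l'!='c', pos 2: 'h'!='m', pos 3: 'h'=='h', pos 4: 'c'=='c', pos 5: 'd'=='d', pos 6: 'e'!='v', pos 7: 'b'=='b'
Differing positions: 4
Hamming distance: 4


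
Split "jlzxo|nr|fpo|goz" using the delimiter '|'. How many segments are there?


Input string: 'jlzxo|nr|fpo|goz'
Delimiter: '|'
Split result: 'jlzxo', 'nr', 'fpo', 'goz'
Number of parts: 4


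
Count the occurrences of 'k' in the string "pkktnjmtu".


Input string: 'pkktnjmtu'
Target character: 'k'
Scan each position: s[1]='k', s[2]='k'
Matches found at indices: 1, 2
Total: 2


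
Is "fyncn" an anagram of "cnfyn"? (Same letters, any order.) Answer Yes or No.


String 1: 'cnfyn' -> sorted: 'cfnny'
String 2: 'fyncn' -> sorted: 'cfnny'
Compare sorted forms: 'cfnny' == 'cfnny'
Anagram: Yes


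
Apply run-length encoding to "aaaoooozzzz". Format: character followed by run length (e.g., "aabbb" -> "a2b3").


Input: 'aaaoooozzzz'
Operation: identify consecutive runs
Runs: 'aaa' -> a3, 'oooo' -> o4, 'zzzz' -> z4
Encoded: a3o4z4


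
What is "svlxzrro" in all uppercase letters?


Input string: 'svlxzrro'
Operation: convert each letter to uppercase
Mapping: 's'->'S', 'v'->'V', 'l'->'L', 'x'->'X', 'z'->'Z', 'r'->'R', 'r'->'R', 'o'->'O'
Result: SVLXZRRO


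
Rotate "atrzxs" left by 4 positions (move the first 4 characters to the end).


Input: 'atrzxs', shift = 4
Operation: split at index 4 and swap parts
Front part s[0:4] = 'atrz'
Back part s[4:] = 'xs'
Rotated = back + front = 'xs' + 'atrz'
Result: xsatrz


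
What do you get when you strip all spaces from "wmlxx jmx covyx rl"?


Input string: 'wmlxx jmx covyx rl'
Operation: remove all spaces
Words: 'wmlxx', 'jmx', 'covyx', 'rl'
Join without spaces: wmlxxjmxcovyxrl


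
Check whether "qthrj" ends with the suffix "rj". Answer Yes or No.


Input string: 'qthrj'
Suffix to check: 'rj'
Last 2 characters of input: 'rj'
Match: True
Result: Yes


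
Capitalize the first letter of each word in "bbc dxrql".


Input string: 'bbc dxrql'
Operation: capitalize first letter of each word
Word transformations: 'bbc'->'Bbc', 'dxrql'->'Dxrql'
Result: Bbc Dxrql


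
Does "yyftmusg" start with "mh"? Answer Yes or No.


Input string: 'yyftmusg'
Prefix to check: 'mh'
First 2 characters of input: 'yy'
Match: False
Result: No


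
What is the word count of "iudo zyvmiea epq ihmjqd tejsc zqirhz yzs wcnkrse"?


Input string: 'iudo zyvmiea epq ihmjqd tejsc zqirhz yzs wcnkrse'
Operation: split by spaces
Words found: 'iudo', 'zyvmiea', 'epq', 'ihmjqd', 'tejsc', 'zqirhz', 'yzs', 'wcnkrse'
Word count: 8


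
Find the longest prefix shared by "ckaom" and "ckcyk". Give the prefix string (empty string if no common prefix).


String 1: 'ckaom'
String 2: 'ckcyk'
Compare position by position:
pos 0: 'c' vs 'c' match
pos 1: 'k' vs 'k' match
pos 2: 'a' vs 'c' differ -> stop
Longest common prefix: "ck" (length 2)


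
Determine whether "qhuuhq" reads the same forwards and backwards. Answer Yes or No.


Input string: 'qhuuhq'
Reversed: 'qhuuhq'
Compare pairs: s[0]='q' vs s[5]='q' (match), s[1]='h' vs s[4]='h' (match), s[2]='u' vs s[3]='u' (match)
Palindrome: Yes


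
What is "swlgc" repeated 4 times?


Input string: 'swlgc'
Operation: repeat 4 times
Concatenation: 'swlgc' + 'swlgc' + 'swlgc' + 'swlgc'
Result: swlgcswlgcswlgcswlgc


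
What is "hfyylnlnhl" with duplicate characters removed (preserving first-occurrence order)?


Input: 'hfyylnlnhl'
Operation: keep first occurrence of each character
Scan: s[0]='h' new -> keep; s[1]='f' new -> keep; s[2]='y' new -> keep; s[3]='y' seen -> skip; s[4]='l' new -> keep; s[5]='n' new -> keep; s[6]='l' seen -> skip; s[7]='n' seen -> skip; s[8]='h' seen -> skip; s[9]='l' seen -> skip
Result: hfyln


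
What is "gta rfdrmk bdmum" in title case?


Input string: 'gta rfdrmk bdmum'
Operation: capitalize first letter of each word
Word transformations: 'gta'->'Gta', 'rfdrmk'->'Rfdrmk', 'bdmum'->'Bdmum'
Result: Gta Rfdrmk Bdmum


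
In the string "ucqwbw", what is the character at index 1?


Input string: 'ucqwbw'
Operation: get character at index 1
Index mapping: s[0]='u', s[1]='c'
Result: 'c'


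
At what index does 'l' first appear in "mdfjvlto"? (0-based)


Input string: 'mdfjvlto'
Target: 'l'
Scanning left to right: s[0]='m', s[1]='d', s[2]='f', s[3]='j', s[4]='v', s[5]='l'
First match at index: 5


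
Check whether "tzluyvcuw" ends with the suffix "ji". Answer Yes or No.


Input string: 'tzluyvcuw'
Suffix to check: 'ji'
Last 2 characters of input: 'uw'
Match: False
Result: No


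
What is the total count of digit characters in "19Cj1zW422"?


Input string: '19Cj1zW422'
Operation: count digit characters (0-9)
Scan: '1'(digit), '9'(digit), 'C', 'j', '1'(digit), 'z', 'W', '4'(digit), '2'(digit), '2'(digit)
Digits found: 6
Result: 6


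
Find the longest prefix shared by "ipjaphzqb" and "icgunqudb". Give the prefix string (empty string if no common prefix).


String 1: 'ipjaphzqb'
String 2: 'icgunqudb'
Compare position by position:
pos 0: 'i' vs 'i' match
pos 1: 'p' vs 'c' differ -> stop
Longest common prefix: "i" (length 1)


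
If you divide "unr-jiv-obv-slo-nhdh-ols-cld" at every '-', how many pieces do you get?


Input string: 'unr-jiv-obv-slo-nhdh-ols-cld'
Delimiter: '-'
Split result: 'unr', 'jiv', 'obv', 'slo', 'nhdh', 'ols', 'cld'
Number of parts: 7


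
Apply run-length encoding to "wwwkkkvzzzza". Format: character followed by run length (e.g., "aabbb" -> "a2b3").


Input: 'wwwkkkvzzzza'
Operation: identify consecutive runs
Runs: 'www' -> w3, 'kkk' -> k3, 'v' -> v1, 'zzzz' -> z4, 'a' -> a1
Encoded: w3k3v1z4a1


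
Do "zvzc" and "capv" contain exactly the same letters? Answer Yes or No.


String 1: 'zvzc' -> sorted: 'cvzz'
String 2: 'capv' -> sorted: 'acpv'
Compare sorted forms: 'cvzz' != 'acpv'
Anagram: No


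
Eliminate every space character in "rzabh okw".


Input string: 'rzabh okw'
Operation: remove all spaces
Words: 'rzabh', 'okw'
Join without spaces: rzabhokw


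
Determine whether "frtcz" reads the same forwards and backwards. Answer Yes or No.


Input string: 'frtcz'
Reversed: 'zctrf'
Compare pairs: s[0]='f' vs s[4]='z' (mismatch), s[1]='r' vs s[3]='c' (mismatch)
Palindrome: No


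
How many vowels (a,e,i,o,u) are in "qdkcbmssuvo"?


Input string: 'qdkcbmssuvo'
Operation: count vowels (a, e, i, o, u)
Scan: s[0]='q', s[1]='d', s[2]='k', s[3]='c', s[4]='b', s[5]='m', s[6]='s', s[7]='s', s[8]='u' (vowel), s[9]='v', s[10]='o' (vowel)
Vowels found: 2
Result: 2


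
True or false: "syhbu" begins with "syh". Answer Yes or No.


Input string: 'syhbu'
Prefix to check: 'syh'
First 3 characters of input: 'syh'
Match: True
Result: Yes


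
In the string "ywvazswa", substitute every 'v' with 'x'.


Input string: 'ywvazswa'
Operation: replace 'v' with 'x'
Positions of 'v': 2
After replacement: ywxazswa


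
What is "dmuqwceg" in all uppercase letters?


Input string: 'dmuqwceg'
Operation: convert each letter to uppercase
Mapping: 'd'->'D', 'm'->'M', 'u'->'U', 'q'->'Q', 'w'->'W', 'c'->'C', 'e'->'E', 'g'->'G'
Result: DMUQWCEG


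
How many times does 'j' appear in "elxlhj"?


Input string: 'elxlhj'
Target character: 'j'
Scan each position: s[5]='j'
Matches found at indices: 5
Total: 1


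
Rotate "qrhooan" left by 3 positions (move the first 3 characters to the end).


Input: 'qrhooan', shift = 3
Operation: split at index 3 and swap parts
Front part s[0:3] = 'qrh'
Back part s[3:] = 'ooan'
Rotated = back + front = 'ooan' + 'qrh'
Result: ooanqrh


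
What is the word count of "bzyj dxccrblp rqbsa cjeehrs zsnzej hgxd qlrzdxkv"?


Input string: 'bzyj dxccrblp rqbsa cjeehrs zsnzej hgxd qlrzdxkv'
Operation: split by spaces
Words found: 'bzyj', 'dxccrblp', 'rqbsa', 'cjeehrs', 'zsnzej', 'hgxd', 'qlrzdxkv'
Word count: 7


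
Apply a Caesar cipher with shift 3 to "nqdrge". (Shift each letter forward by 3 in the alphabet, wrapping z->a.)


Input: 'nqdrge', shift = 3
Operation: for each letter, (position + 3) mod 26
Mapping: 'n'(13+3=16)->'q', 'q'(16+3=19)->'t', 'd'(3+3=6)->'g', 'r'(17+3=20)->'u', 'g'(6+3=9)->'j', 'e'(4+3=7)->'h'
Result: qtgujh


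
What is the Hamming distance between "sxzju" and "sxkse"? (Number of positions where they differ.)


String 1: 'sxzju'
String 2: 'sxkse'
Compare each position: pos 0: 's'=='s', pos 1: 'x'=='x', pos 2: 'z'!='k', pos 3: 'j'!='s', pos 4: 'u'!='e'
Differing positions: 3
Hamming distance: 3


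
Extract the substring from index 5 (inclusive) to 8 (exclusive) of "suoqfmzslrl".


Input string: 'suoqfmzslrl'
Operation: slice [5:8]
Extract characters: s[5]='m', s[6]='z', s[7]='s'
Result: mzs


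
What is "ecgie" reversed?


Input string: 'ecgie'
Operation: reverse character order
Original order: 'e' -> 'c' -> 'g' -> 'i' -> 'e'
Reversed order: 'e' -> 'i' -> 'g' -> 'c' -> 'e'
Result: eigce


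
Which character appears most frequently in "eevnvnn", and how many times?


Input: 'eevnvnn'
Operation: tally each character
Counts: 'e':2, 'n':3, 'v':2
Maximum: 'n' appears 3 times


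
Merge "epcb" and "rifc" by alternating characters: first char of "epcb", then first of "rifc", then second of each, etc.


String 1: 'epcb'
String 2: 'rifc'
Operation: alternate characters
Pairs: 'e'+'r', 'p'+'i', 'c'+'f', 'b'+'c'
Result: erpicfbc


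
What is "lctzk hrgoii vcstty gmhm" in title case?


Input string: 'lctzk hrgoii vcstty gmhm'
Operation: capitalize first letter of each word
Word transformations: 'lctzk'->'Lctzk', 'hrgoii'->'Hrgoii', 'vcstty'->'Vcstty', 'gmhm'->'Gmhm'
Result: Lctzk Hrgoii Vcstty Gmhm
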